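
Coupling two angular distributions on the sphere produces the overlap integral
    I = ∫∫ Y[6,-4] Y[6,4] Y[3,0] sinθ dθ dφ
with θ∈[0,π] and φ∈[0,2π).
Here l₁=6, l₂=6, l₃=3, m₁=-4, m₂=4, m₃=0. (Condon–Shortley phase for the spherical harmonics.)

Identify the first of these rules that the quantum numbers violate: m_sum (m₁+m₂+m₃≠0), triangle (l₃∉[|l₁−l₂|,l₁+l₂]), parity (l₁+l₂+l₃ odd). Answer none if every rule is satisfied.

azimuthal sum: -4 + 4 + 0 = 0  ✓
0 ≤ 3 ≤ 12 (triangle on l)  ✓
L = 6 + 6 + 3 = 15 (odd)  ✗

parity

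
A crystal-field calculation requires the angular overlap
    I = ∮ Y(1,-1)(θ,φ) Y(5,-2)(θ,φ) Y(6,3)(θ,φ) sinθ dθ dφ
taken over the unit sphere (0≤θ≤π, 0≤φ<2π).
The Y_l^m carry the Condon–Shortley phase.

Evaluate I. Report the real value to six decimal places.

-0.245154

m-sum 0 ✓  L=12 even ✓  4≤6≤6 ✓
Π(2lᵢ+1) = 3×11×13 = 429
triangle coeff Δ(1,5,6) = 1/858
Σ_t [0,0]: t=0:+1/14400 = 1/14400
(3j)²=6/143 [(1 5 6; 0 0 0)], sign=+1
Σ_t [0,0]: t=0:+1/60480 = 1/60480
(3j)²=6/143 [(1 5 6; -1 -2 3)], sign=-1
⇒ 4πI² = 108/143
I = (-1)√(108/143/(4π)) = -0.24515397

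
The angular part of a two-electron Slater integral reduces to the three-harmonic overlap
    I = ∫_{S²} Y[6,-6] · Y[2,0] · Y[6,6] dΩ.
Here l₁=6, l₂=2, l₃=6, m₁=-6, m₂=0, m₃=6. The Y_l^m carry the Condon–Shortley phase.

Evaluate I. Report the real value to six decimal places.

m-sum 0 ✓  L=14 even ✓  4≤6≤8 ✓
Π(2lᵢ+1) = 13×5×13 = 845
triangle coeff Δ(6,2,6) = 1/90090
Σ_t [0,2]: t=0:+1/69120 t=1:−1/14400 t=2:+1/69120 = -7/172800
(3j)²=14/715 [(6 2 6; 0 0 0)], sign=-1
Σ_t [2,2]: t=2:+1/14515200 = 1/14515200
(3j)²=22/455 [(6 2 6; -6 0 6)], sign=+1
⇒ 4πI² = 4/5
I = (-1)√(4/5/(4π)) = -0.25231325

-0.252313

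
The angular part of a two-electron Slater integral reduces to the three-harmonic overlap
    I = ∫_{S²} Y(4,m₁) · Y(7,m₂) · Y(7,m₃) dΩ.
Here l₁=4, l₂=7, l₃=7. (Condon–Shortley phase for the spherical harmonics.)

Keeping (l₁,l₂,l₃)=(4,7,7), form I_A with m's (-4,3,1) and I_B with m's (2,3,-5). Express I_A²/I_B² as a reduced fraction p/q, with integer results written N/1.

25725/9251

Same 4,7,7: normalisation and zero-m 3j drop out of the ratio.
A: Δ: 4! 4! 10! / 19! → 1/58198140; sum: t=4:+1/9953280 = 1/9953280; 3j²(4 7 7; -4 3 1) = Δ·Π!·Σ² = 2450/138567  (sign +1)
B: Δ: 4! 4! 10! / 19! → 1/58198140; sum: t=0:+1/348364800 t=1:−1/13063680 t=2:+1/7741440 = 29/522547200; 3j²(4 7 7; 2 3 -5) = Δ·Π!·Σ² = 1682/264537  (sign +1)
I_A²/I_B² = (2450/138567)/(1682/264537) = 25725/9251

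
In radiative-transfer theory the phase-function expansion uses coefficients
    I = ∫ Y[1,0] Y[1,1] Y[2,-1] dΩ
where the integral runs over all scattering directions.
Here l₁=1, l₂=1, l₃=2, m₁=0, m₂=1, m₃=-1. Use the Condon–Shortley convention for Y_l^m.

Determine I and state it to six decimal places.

-0.218510

Checks pass: Σm=0; 4 even; l₃=2∈[0,2].
(2·1+1)(2·1+1)(2·2+1) = 45
Δ: 0! 2! 2! / 5! → 1/30
sum: t=0:+1/1 = 1/1
3j²(1 1 2; 0 0 0) = Δ·Π!·Σ² = 2/15  (sign +1)
sum: t=0:+1/2 = 1/2
3j²(1 1 2; 0 1 -1) = Δ·Π!·Σ² = 1/10  (sign -1)
combine: 4πI² = 45·2/15·1/10 = 3/5
take √, sign -1: I = -0.21850969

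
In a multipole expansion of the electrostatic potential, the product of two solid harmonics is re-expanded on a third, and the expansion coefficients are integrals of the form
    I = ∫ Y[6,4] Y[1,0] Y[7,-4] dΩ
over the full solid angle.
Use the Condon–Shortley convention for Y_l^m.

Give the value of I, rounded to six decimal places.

m-sum 0 ✓  L=14 even ✓  5≤7≤7 ✓
Π(2lᵢ+1) = 13×3×15 = 585
triangle coeff Δ(6,1,7) = 1/1365
Σ_t [0,0]: t=0:+1/518400 = 1/518400
(3j)²=7/195 [(6 1 7; 0 0 0)], sign=-1
Σ_t [0,0]: t=0:+1/7257600 = 1/7257600
(3j)²=11/455 [(6 1 7; 4 0 -4)], sign=-1
⇒ 4πI² = 33/65
I = (+1)√(33/65/(4π)) = 0.20099968

0.201000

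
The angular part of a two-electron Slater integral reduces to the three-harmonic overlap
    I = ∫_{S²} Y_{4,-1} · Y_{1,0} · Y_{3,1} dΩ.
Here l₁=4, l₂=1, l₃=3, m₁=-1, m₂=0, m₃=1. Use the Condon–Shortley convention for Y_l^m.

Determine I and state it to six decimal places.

-0.238414

Rules hold: Σm=0, L=8 even, 3≤3≤5.
N = 9·3·7 = 189
Δ = 2!·6!·0!/9! = 1/252
Racah Σ t=1..1: t=1:−1/36 = -1/36
⇒ 3j(4 1 3; 0 0 0)² = 4/63, sgn +1
Racah Σ t=1..1: t=1:−1/48 = -1/48
⇒ 3j(4 1 3; -1 0 1)² = 5/84, sgn -1
4πI² = N·(3j₀)²·(3jₘ)² = 5/7
I = -1·√(0.714286/4π) = -0.23841361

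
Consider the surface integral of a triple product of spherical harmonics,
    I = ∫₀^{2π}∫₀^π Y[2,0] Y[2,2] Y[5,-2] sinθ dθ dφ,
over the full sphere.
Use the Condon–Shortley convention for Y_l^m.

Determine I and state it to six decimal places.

0.000000

triangle: need 0≤l₃≤4, have 5; I=0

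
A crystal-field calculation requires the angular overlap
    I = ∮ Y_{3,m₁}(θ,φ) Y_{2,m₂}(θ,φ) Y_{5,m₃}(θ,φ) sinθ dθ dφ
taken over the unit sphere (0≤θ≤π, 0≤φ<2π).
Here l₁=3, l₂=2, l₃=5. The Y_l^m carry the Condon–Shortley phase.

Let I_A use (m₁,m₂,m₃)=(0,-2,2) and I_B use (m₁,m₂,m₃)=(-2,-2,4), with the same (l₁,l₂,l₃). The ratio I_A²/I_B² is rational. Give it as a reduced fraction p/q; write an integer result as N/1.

l's match ⇒ only the (l;m) 3-j factors differ between A and B.
A: triangle coeff Δ(3,2,5) = 1/2310; Σ_t [0,0]: t=0:+1/864 = 1/864; (3j)²=1/66 [(3 2 5; 0 -2 2)], sign=-1
B: triangle coeff Δ(3,2,5) = 1/2310; Σ_t [0,0]: t=0:+1/2880 = 1/2880; (3j)²=3/55 [(3 2 5; -2 -2 4)], sign=-1
I_A²/I_B² = (1/66)/(3/55) = 5/18

5/18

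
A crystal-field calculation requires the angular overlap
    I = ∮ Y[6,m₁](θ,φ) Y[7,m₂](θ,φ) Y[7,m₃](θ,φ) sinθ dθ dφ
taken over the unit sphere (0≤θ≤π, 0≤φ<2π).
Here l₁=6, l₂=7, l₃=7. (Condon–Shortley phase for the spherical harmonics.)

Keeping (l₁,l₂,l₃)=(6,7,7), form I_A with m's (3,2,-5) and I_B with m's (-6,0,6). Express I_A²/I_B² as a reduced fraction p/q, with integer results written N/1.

Shared (l₁,l₂,l₃)=(6,7,7): N and (l;000)² cancel in I_A²/I_B².
A: Δ = 6!·6!·8!/21! = 1/2444321880; Racah Σ t=1..3: t=1:−1/232243200 t=2:+1/29030400 t=3:−1/37324800 = 1/298598400; ⇒ 3j(6 7 7; 3 2 -5)² = 7/16796, sgn +1
B: Δ = 6!·6!·8!/21! = 1/2444321880; Racah Σ t=6..6: t=6:+1/2612736000 = 1/2612736000; ⇒ 3j(6 7 7; -6 0 6)² = 22/4845, sgn -1
I_A²/I_B² = (7/16796)/(22/4845) = 105/1144

105/1144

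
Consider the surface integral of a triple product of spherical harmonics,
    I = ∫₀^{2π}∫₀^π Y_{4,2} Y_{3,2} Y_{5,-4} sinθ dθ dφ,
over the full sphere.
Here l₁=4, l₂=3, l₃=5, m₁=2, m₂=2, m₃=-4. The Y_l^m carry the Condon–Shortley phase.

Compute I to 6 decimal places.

0.143343

m-sum 0 ✓  L=12 even ✓  1≤5≤7 ✓
Π(2lᵢ+1) = 9×7×11 = 693
triangle coeff Δ(4,3,5) = 1/180180
Σ_t [0,2]: t=0:+1/576 t=1:−1/144 t=2:+1/576 = -1/288
(3j)²=20/1001 [(4 3 5; 0 0 0)], sign=+1
Σ_t [1,2]: t=1:−1/2880 t=2:+1/8640 = -1/4320
(3j)²=8/429 [(4 3 5; 2 2 -4)], sign=+1
⇒ 4πI² = 480/1859
I = (+1)√(480/1859/(4π)) = 0.14334284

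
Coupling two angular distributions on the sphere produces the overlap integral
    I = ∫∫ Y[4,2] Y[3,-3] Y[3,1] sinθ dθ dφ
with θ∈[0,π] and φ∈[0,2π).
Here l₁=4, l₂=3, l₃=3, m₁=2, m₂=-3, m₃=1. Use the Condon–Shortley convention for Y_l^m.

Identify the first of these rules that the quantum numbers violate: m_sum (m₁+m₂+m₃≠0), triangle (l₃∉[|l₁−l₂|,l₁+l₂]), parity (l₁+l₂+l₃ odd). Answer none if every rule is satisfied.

azimuthal sum: 2 − 3 + 1 = 0  ✓
1 ≤ 3 ≤ 7 (triangle on l)  ✓
L = 4 + 3 + 3 = 10 (even)  ✓

none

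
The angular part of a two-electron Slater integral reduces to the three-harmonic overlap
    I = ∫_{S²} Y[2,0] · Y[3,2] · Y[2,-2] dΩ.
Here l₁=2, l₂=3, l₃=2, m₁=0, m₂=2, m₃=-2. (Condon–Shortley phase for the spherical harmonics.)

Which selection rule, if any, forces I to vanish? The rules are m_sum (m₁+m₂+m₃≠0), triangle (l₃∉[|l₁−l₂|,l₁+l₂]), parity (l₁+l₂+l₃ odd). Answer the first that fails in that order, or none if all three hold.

Σmᵢ = 0  ✓
l₃∈[|l₁−l₂|,l₁+l₂]=[1,5], have l₃=2  ✓
Σlᵢ = 7 ⇒ odd  ✗

parity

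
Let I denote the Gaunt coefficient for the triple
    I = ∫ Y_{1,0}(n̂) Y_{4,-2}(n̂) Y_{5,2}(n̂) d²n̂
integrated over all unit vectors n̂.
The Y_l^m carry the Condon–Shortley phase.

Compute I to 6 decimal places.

Checks pass: Σm=0; 10 even; l₃=5∈[3,5].
(2·1+1)(2·4+1)(2·5+1) = 297
Δ: 0! 2! 8! / 11! → 1/495
sum: t=0:+1/576 = 1/576
3j²(1 4 5; 0 0 0) = Δ·Π!·Σ² = 5/99  (sign -1)
sum: t=0:+1/1440 = 1/1440
3j²(1 4 5; 0 -2 2) = Δ·Π!·Σ² = 7/165  (sign -1)
combine: 4πI² = 297·5/99·7/165 = 7/11
take √, sign +1: I = 0.22503380

0.225034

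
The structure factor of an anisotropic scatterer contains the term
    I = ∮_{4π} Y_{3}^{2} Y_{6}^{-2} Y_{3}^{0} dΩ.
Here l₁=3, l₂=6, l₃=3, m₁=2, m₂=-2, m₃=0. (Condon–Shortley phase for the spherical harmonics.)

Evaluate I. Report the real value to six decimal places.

m-sum 0 ✓  L=12 even ✓  3≤3≤9 ✓
Π(2lᵢ+1) = 7×13×7 = 637
triangle coeff Δ(3,6,3) = 1/12012
Σ_t [3,3]: t=3:−1/1296 = -1/1296
(3j)²=100/3003 [(3 6 3; 0 0 0)], sign=+1
Σ_t [1,1]: t=1:−1/4320 = -1/4320
(3j)²=8/429 [(3 6 3; 2 -2 0)], sign=+1
⇒ 4πI² = 5600/14157
I = (+1)√(5600/14157/(4π)) = 0.17742036

0.177420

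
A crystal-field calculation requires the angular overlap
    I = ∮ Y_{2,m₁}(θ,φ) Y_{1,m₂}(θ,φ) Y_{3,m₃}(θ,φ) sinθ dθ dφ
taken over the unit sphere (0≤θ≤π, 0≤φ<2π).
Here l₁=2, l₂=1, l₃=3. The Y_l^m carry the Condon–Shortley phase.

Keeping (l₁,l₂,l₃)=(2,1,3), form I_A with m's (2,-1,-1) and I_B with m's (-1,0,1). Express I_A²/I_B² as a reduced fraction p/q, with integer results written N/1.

1/8

Same 2,1,3: normalisation and zero-m 3j drop out of the ratio.
A: Δ: 0! 4! 2! / 7! → 1/105; sum: t=0:+1/48 = 1/48; 3j²(2 1 3; 2 -1 -1) = Δ·Π!·Σ² = 1/105  (sign +1)
B: Δ: 0! 4! 2! / 7! → 1/105; sum: t=0:+1/6 = 1/6; 3j²(2 1 3; -1 0 1) = Δ·Π!·Σ² = 8/105  (sign +1)
I_A²/I_B² = (1/105)/(8/105) = 1/8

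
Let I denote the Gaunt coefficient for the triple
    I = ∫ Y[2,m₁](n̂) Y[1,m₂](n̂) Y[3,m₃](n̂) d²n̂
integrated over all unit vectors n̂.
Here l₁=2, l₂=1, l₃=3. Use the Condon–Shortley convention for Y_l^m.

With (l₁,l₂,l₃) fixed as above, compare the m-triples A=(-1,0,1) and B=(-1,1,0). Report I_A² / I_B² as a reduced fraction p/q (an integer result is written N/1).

Same 2,1,3: normalisation and zero-m 3j drop out of the ratio.
A: Δ: 0! 4! 2! / 7! → 1/105; sum: t=0:+1/6 = 1/6; 3j²(2 1 3; -1 0 1) = Δ·Π!·Σ² = 8/105  (sign +1)
B: Δ: 0! 4! 2! / 7! → 1/105; sum: t=0:+1/12 = 1/12; 3j²(2 1 3; -1 1 0) = Δ·Π!·Σ² = 1/35  (sign -1)
I_A²/I_B² = (8/105)/(1/35) = 8/3

8/3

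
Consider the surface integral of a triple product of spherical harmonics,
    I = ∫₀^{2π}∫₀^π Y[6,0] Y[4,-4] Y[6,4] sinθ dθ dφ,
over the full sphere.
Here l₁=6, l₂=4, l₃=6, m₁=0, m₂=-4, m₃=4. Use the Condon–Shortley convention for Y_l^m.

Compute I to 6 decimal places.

Rules hold: Σm=0, L=16 even, 2≤6≤10.
N = 13·9·13 = 1521
Δ = 4!·8!·4!/17! = 1/15315300
Racah Σ t=0..4: t=0:+1/829440 t=1:−1/25920 t=2:+1/9216 t=3:−1/25920 t=4:+1/829440 = 7/207360
⇒ 3j(6 4 6; 0 0 0)² = 28/2431, sgn +1
Racah Σ t=0..0: t=0:+1/829440 = 1/829440
⇒ 3j(6 4 6; 0 -4 4)² = 35/2431, sgn +1
4πI² = N·(3j₀)²·(3jₘ)² = 8820/34969
I = +1·√(0.252223/4π) = 0.14167322

0.141673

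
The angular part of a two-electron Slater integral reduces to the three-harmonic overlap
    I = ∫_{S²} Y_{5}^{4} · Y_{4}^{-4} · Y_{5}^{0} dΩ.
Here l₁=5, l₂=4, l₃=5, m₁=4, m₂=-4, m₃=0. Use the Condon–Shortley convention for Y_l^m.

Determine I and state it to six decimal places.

Rules hold: Σm=0, L=14 even, 1≤5≤9.
N = 11·9·11 = 1089
Δ = 4!·6!·4!/15! = 1/3153150
Racah Σ t=0..4: t=0:+1/69120 t=1:−1/1728 t=2:+1/576 t=3:−1/1728 t=4:+1/69120 = 7/11520
⇒ 3j(5 4 5; 0 0 0)² = 2/143, sgn -1
Racah Σ t=0..0: t=0:+1/69120 = 1/69120
⇒ 3j(5 4 5; 4 -4 0)² = 2/143, sgn -1
4πI² = N·(3j₀)²·(3jₘ)² = 36/169
I = +1·√(0.213018/4π) = 0.13019760

0.130198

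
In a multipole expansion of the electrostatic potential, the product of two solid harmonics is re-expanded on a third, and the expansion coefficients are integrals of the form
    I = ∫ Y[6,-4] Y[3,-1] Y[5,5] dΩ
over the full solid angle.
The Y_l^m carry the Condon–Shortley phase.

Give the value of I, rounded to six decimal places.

m-sum 0 ✓  L=14 even ✓  3≤5≤9 ✓
Π(2lᵢ+1) = 13×7×11 = 1001
triangle coeff Δ(6,3,5) = 1/675675
Σ_t [1,3]: t=1:−1/8640 t=2:+1/2304 t=3:−1/8640 = 7/34560
(3j)²=7/429 [(6 3 5; 0 0 0)], sign=-1
Σ_t [2,2]: t=2:+1/322560 = 1/322560
(3j)²=18/1001 [(6 3 5; -4 -1 5)], sign=+1
⇒ 4πI² = 42/143
I = (-1)√(42/143/(4π)) = -0.15288036

-0.152880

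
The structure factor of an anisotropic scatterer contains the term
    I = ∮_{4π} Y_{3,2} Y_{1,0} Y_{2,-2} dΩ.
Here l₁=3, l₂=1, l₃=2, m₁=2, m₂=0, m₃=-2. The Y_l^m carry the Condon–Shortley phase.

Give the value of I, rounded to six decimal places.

0.184674

Rules hold: Σm=0, L=6 even, 2≤2≤4.
N = 7·3·5 = 105
Δ = 2!·4!·0!/7! = 1/105
Racah Σ t=1..1: t=1:−1/4 = -1/4
⇒ 3j(3 1 2; 0 0 0)² = 3/35, sgn -1
Racah Σ t=1..1: t=1:−1/24 = -1/24
⇒ 3j(3 1 2; 2 0 -2)² = 1/21, sgn -1
4πI² = N·(3j₀)²·(3jₘ)² = 3/7
I = +1·√(0.428571/4π) = 0.18467439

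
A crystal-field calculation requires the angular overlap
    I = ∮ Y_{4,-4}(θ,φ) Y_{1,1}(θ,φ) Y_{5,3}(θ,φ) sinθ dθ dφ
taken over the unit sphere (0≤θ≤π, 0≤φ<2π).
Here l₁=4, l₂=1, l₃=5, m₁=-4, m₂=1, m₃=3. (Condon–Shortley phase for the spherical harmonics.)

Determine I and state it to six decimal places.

Checks pass: Σm=0; 10 even; l₃=5∈[3,5].
(2·4+1)(2·1+1)(2·5+1) = 297
Δ: 0! 8! 2! / 11! → 1/495
sum: t=0:+1/576 = 1/576
3j²(4 1 5; 0 0 0) = Δ·Π!·Σ² = 5/99  (sign -1)
sum: t=0:+1/80640 = 1/80640
3j²(4 1 5; -4 1 3) = Δ·Π!·Σ² = 1/495  (sign +1)
combine: 4πI² = 297·5/99·1/495 = 1/33
take √, sign -1: I = -0.04910640

-0.049106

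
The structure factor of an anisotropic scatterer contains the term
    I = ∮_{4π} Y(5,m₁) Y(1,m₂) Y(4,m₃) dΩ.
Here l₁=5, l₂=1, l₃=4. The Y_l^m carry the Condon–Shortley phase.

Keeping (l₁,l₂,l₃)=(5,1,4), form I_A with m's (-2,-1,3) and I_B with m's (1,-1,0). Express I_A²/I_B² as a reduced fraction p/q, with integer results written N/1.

1/5

Same 5,1,4: normalisation and zero-m 3j drop out of the ratio.
A: Δ: 2! 8! 0! / 11! → 1/495; sum: t=0:+1/10080 = 1/10080; 3j²(5 1 4; -2 -1 3) = Δ·Π!·Σ² = 1/165  (sign -1)
B: Δ: 2! 8! 0! / 11! → 1/495; sum: t=0:+1/1152 = 1/1152; 3j²(5 1 4; 1 -1 0) = Δ·Π!·Σ² = 1/33  (sign +1)
I_A²/I_B² = (1/165)/(1/33) = 1/5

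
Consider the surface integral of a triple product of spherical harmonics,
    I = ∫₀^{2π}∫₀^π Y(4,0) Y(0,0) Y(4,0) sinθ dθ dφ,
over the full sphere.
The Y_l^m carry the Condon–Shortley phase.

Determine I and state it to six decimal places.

0.282095

Rules hold: Σm=0, L=8 even, 4≤4≤4.
N = 9·1·9 = 81
Δ = 0!·8!·0!/9! = 1/9
Racah Σ t=0..0: t=0:+1/576 = 1/576
⇒ 3j(4 0 4; 0 0 0)² = 1/9, sgn +1
(m-triple is (0,0,0) — same symbol as above.)
4πI² = N·(3j₀)²·(3jₘ)² = 1/1
I = +1·√(1/4π) = 0.28209479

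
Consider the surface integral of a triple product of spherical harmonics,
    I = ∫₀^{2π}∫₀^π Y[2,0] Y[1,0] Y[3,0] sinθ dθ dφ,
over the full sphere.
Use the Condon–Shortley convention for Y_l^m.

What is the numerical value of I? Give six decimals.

0.247767

m-sum 0 ✓  L=6 even ✓  1≤3≤3 ✓
Π(2lᵢ+1) = 5×3×7 = 105
triangle coeff Δ(2,1,3) = 1/105
Σ_t [0,0]: t=0:+1/4 = 1/4
(3j)²=3/35 [(2 1 3; 0 0 0)], sign=-1
(m-triple is (0,0,0) — same symbol as above.)
⇒ 4πI² = 27/35
I = (+1)√(27/35/(4π)) = 0.24776670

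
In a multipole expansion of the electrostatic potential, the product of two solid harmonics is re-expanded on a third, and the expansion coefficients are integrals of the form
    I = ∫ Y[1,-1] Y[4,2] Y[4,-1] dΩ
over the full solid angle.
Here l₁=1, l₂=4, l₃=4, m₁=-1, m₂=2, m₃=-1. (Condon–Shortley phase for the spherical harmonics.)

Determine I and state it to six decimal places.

0.000000

Σlᵢ=9 odd — θ-integrand is odd under cosθ→−cosθ; I=0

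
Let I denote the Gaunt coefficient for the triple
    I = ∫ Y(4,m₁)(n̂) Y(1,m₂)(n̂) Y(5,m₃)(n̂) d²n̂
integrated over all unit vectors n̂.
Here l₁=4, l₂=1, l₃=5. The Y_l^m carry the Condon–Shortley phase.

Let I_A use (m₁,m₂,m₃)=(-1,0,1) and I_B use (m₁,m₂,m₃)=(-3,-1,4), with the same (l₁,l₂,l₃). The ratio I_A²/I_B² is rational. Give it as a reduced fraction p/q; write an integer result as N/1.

Same 4,1,5: normalisation and zero-m 3j drop out of the ratio.
A: Δ: 0! 8! 2! / 11! → 1/495; sum: t=0:+1/720 = 1/720; 3j²(4 1 5; -1 0 1) = Δ·Π!·Σ² = 8/165  (sign +1)
B: Δ: 0! 8! 2! / 11! → 1/495; sum: t=0:+1/10080 = 1/10080; 3j²(4 1 5; -3 -1 4) = Δ·Π!·Σ² = 4/55  (sign -1)
I_A²/I_B² = (8/165)/(4/55) = 2/3

2/3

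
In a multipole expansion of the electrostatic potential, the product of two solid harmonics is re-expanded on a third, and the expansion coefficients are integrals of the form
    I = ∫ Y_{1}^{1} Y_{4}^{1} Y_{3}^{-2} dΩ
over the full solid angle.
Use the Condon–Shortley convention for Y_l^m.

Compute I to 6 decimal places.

Checks pass: Σm=0; 8 even; l₃=3∈[3,5].
(2·1+1)(2·4+1)(2·3+1) = 189
Δ: 2! 0! 6! / 9! → 1/252
sum: t=1:−1/36 = -1/36
3j²(1 4 3; 0 0 0) = Δ·Π!·Σ² = 4/63  (sign +1)
sum: t=0:+1/240 = 1/240
3j²(1 4 3; 1 1 -2) = Δ·Π!·Σ² = 1/84  (sign -1)
combine: 4πI² = 189·4/63·1/84 = 1/7
take √, sign -1: I = -0.10662181

-0.106622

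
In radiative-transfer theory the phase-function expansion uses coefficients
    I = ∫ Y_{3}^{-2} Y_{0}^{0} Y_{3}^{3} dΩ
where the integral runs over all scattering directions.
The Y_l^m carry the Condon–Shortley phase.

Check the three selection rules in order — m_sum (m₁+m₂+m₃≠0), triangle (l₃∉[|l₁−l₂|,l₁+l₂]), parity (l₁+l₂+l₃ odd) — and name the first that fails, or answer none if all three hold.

azimuthal sum: -2 + 0 + 3 = 1  ✗
3 ≤ 3 ≤ 3 (triangle on l)
L = 3 + 0 + 3 = 6 (even)

m_sum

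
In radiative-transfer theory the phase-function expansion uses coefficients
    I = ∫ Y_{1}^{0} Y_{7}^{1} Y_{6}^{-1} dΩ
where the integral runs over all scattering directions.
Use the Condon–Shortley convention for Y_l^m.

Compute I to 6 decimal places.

-0.242415

m-sum 0 ✓  L=14 even ✓  6≤6≤8 ✓
Π(2lᵢ+1) = 3×15×13 = 585
triangle coeff Δ(1,7,6) = 1/1365
Σ_t [1,1]: t=1:−1/518400 = -1/518400
(3j)²=7/195 [(1 7 6; 0 0 0)], sign=-1
Σ_t [1,1]: t=1:−1/604800 = -1/604800
(3j)²=16/455 [(1 7 6; 0 1 -1)], sign=+1
⇒ 4πI² = 48/65
I = (-1)√(48/65/(4π)) = -0.24241473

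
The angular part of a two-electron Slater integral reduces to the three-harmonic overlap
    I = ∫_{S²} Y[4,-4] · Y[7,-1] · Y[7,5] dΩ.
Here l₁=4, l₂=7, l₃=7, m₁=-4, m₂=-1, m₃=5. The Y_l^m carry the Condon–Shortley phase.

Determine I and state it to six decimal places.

-0.118882

Checks pass: Σm=0; 18 even; l₃=7∈[3,11].
(2·4+1)(2·7+1)(2·7+1) = 2025
Δ: 4! 4! 10! / 19! → 1/58198140
sum: t=0:+1/17418240 t=1:−1/622080 t=2:+1/230400 t=3:−1/622080 t=4:+1/17418240 = 1/806400
3j²(4 7 7; 0 0 0) = Δ·Π!·Σ² = 2268/230945  (sign -1)
sum: t=4:+1/46448640 = 1/46448640
3j²(4 7 7; -4 -1 5) = Δ·Π!·Σ² = 75/8398  (sign +1)
combine: 4πI² = 2025·2268/230945·75/8398 = 34445250/193947611
take √, sign -1: I = -0.11888239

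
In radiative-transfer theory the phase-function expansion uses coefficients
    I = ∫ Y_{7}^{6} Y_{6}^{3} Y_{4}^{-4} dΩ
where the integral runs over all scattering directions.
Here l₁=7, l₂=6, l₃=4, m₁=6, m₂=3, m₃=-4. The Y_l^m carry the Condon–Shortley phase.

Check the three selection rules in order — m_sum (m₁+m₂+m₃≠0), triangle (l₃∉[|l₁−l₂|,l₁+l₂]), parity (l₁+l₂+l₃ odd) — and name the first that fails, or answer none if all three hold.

m_sum

Σmᵢ = 5  ✗
l₃∈[|l₁−l₂|,l₁+l₂]=[1,13], have l₃=4
Σlᵢ = 17 ⇒ odd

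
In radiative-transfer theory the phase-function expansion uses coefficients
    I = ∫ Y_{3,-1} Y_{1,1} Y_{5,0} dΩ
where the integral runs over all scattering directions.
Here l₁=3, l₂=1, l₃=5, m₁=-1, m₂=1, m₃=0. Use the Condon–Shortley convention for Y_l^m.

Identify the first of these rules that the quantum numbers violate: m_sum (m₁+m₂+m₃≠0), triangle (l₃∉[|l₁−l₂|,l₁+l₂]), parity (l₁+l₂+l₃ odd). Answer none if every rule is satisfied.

m₁+m₂+m₃ = -1 + 1 + 0 = 0  ✓
triangle: |3−1|=2 ≤ l₃=5 ≤ 3+1=4  ✗
parity: l₁+l₂+l₃ = 9 is odd

triangle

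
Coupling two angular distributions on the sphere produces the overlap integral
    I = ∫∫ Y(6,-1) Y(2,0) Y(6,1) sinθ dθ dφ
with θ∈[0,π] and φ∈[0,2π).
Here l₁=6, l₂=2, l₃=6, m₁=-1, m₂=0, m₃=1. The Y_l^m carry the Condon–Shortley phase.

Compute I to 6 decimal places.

-0.149094

Checks pass: Σm=0; 14 even; l₃=6∈[4,8].
(2·6+1)(2·2+1)(2·6+1) = 845
Δ: 2! 10! 2! / 15! → 1/90090
sum: t=0:+1/69120 t=1:−1/14400 t=2:+1/69120 = -7/172800
3j²(6 2 6; 0 0 0) = Δ·Π!·Σ² = 14/715  (sign -1)
sum: t=0:+1/120960 t=1:−1/17280 t=2:+1/57600 = -13/403200
3j²(6 2 6; -1 0 1) = Δ·Π!·Σ² = 13/770  (sign +1)
combine: 4πI² = 845·14/715·13/770 = 169/605
take √, sign -1: I = -0.14909419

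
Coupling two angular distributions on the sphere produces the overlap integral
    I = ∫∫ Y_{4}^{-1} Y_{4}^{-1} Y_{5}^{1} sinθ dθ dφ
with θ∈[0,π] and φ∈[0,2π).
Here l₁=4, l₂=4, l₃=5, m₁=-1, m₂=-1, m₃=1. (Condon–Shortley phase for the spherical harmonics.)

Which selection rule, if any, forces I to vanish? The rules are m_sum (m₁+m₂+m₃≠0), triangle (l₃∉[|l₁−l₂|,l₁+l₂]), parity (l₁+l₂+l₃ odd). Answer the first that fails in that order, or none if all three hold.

m_sum

Σmᵢ = -1  ✗
l₃∈[|l₁−l₂|,l₁+l₂]=[0,8], have l₃=5
Σlᵢ = 13 ⇒ odd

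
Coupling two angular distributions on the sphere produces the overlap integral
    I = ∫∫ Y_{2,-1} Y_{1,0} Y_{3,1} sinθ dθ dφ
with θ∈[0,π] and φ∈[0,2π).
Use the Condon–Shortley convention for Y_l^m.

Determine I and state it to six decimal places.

-0.233597

Checks pass: Σm=0; 6 even; l₃=3∈[1,3].
(2·2+1)(2·1+1)(2·3+1) = 105
Δ: 0! 4! 2! / 7! → 1/105
sum: t=0:+1/4 = 1/4
3j²(2 1 3; 0 0 0) = Δ·Π!·Σ² = 3/35  (sign -1)
sum: t=0:+1/6 = 1/6
3j²(2 1 3; -1 0 1) = Δ·Π!·Σ² = 8/105  (sign +1)
combine: 4πI² = 105·3/35·8/105 = 24/35
take √, sign -1: I = -0.23359668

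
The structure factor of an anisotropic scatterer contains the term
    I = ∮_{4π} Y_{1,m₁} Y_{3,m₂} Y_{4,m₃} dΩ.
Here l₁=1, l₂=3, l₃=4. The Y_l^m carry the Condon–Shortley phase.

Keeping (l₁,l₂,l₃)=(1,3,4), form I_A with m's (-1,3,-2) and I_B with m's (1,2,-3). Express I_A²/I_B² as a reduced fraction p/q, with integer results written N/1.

1/21

Shared (l₁,l₂,l₃)=(1,3,4): N and (l;000)² cancel in I_A²/I_B².
A: Δ = 0!·2!·6!/9! = 1/252; Racah Σ t=0..0: t=0:+1/1440 = 1/1440; ⇒ 3j(1 3 4; -1 3 -2)² = 1/252, sgn +1
B: Δ = 0!·2!·6!/9! = 1/252; Racah Σ t=0..0: t=0:+1/240 = 1/240; ⇒ 3j(1 3 4; 1 2 -3)² = 1/12, sgn -1
I_A²/I_B² = (1/252)/(1/12) = 1/21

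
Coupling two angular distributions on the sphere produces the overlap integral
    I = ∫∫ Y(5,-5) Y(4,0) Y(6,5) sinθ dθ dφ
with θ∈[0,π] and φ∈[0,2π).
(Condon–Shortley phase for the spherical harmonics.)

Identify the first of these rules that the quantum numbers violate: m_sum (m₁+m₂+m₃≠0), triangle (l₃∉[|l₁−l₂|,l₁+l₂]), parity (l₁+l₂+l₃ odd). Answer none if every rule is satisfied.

parity

m₁+m₂+m₃ = -5 + 0 + 5 = 0  ✓
triangle: |5−4|=1 ≤ l₃=6 ≤ 5+4=9  ✓
parity: l₁+l₂+l₃ = 15 is odd  ✗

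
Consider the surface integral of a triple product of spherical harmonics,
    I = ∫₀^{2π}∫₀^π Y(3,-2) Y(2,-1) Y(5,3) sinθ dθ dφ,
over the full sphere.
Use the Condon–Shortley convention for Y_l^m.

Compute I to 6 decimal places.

-0.253584

m-sum 0 ✓  L=10 even ✓  1≤5≤5 ✓
Π(2lᵢ+1) = 7×5×11 = 385
triangle coeff Δ(3,2,5) = 1/2310
Σ_t [0,0]: t=0:+1/144 = 1/144
(3j)²=10/231 [(3 2 5; 0 0 0)], sign=-1
Σ_t [0,0]: t=0:+1/720 = 1/720
(3j)²=8/165 [(3 2 5; -2 -1 3)], sign=+1
⇒ 4πI² = 80/99
I = (-1)√(80/99/(4π)) = -0.25358436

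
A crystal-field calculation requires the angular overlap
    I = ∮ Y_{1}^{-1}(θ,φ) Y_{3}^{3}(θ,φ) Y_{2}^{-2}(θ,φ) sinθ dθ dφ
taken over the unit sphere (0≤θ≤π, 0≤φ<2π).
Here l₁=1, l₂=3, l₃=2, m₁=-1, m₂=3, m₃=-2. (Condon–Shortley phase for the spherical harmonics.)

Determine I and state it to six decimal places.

-0.319865

m-sum 0 ✓  L=6 even ✓  2≤2≤4 ✓
Π(2lᵢ+1) = 3×7×5 = 105
triangle coeff Δ(1,3,2) = 1/105
Σ_t [1,1]: t=1:−1/4 = -1/4
(3j)²=3/35 [(1 3 2; 0 0 0)], sign=-1
Σ_t [2,2]: t=2:+1/48 = 1/48
(3j)²=1/7 [(1 3 2; -1 3 -2)], sign=+1
⇒ 4πI² = 9/7
I = (-1)√(9/7/(4π)) = -0.31986543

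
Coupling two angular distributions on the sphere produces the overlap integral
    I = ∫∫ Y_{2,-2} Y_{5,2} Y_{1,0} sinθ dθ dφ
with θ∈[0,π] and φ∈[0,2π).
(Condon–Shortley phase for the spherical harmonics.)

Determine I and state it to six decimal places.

|2−5|≤1≤2+5 violated ⇒ I = 0

0.000000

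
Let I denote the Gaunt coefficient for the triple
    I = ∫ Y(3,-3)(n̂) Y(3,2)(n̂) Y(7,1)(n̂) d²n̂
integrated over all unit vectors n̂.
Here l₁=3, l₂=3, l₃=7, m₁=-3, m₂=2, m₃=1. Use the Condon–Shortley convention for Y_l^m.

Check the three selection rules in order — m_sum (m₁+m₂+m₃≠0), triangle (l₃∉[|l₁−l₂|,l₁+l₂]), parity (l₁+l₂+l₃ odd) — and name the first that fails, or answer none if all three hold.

m₁+m₂+m₃ = -3 + 2 + 1 = 0  ✓
triangle: |3−3|=0 ≤ l₃=7 ≤ 3+3=6  ✗
parity: l₁+l₂+l₃ = 13 is odd

triangle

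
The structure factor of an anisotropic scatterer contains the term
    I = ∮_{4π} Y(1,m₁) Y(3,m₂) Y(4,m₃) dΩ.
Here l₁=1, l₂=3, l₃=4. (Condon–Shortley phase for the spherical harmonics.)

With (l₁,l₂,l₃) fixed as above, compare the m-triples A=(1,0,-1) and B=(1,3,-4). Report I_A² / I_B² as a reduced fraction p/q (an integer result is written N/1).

Shared (l₁,l₂,l₃)=(1,3,4): N and (l;000)² cancel in I_A²/I_B².
A: Δ = 0!·2!·6!/9! = 1/252; Racah Σ t=0..0: t=0:+1/72 = 1/72; ⇒ 3j(1 3 4; 1 0 -1)² = 5/126, sgn -1
B: Δ = 0!·2!·6!/9! = 1/252; Racah Σ t=0..0: t=0:+1/1440 = 1/1440; ⇒ 3j(1 3 4; 1 3 -4)² = 1/9, sgn +1
I_A²/I_B² = (5/126)/(1/9) = 5/14

5/14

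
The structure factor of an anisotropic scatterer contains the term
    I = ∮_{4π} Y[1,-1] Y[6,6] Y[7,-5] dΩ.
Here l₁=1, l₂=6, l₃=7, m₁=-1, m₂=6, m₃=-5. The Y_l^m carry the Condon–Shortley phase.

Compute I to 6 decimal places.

Rules hold: Σm=0, L=14 even, 5≤7≤7.
N = 3·13·15 = 585
Δ = 0!·2!·12!/15! = 1/1365
Racah Σ t=0..0: t=0:+1/518400 = 1/518400
⇒ 3j(1 6 7; 0 0 0)² = 7/195, sgn -1
Racah Σ t=0..0: t=0:+1/958003200 = 1/958003200
⇒ 3j(1 6 7; -1 6 -5)² = 1/1365, sgn +1
4πI² = N·(3j₀)²·(3jₘ)² = 1/65
I = -1·√(0.0153846/4π) = -0.03498955

-0.034990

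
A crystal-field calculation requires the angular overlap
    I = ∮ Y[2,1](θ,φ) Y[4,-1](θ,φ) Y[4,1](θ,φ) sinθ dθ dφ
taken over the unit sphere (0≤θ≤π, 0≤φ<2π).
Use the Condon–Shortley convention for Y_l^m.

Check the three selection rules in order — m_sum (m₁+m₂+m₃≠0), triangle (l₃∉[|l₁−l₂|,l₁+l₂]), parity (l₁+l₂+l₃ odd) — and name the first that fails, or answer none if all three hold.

m_sum

m₁+m₂+m₃ = 1 − 1 + 1 = 1  ✗
triangle: |2−4|=2 ≤ l₃=4 ≤ 2+4=6
parity: l₁+l₂+l₃ = 10 is even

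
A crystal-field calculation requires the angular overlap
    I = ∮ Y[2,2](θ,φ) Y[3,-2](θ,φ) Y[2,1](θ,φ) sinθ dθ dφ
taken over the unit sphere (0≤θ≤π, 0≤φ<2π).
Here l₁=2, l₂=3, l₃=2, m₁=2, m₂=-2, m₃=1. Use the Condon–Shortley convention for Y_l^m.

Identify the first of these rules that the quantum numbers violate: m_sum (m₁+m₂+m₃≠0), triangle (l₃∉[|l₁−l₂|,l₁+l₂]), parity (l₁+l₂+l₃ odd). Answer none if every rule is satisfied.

m_sum

Σmᵢ = 1  ✗
l₃∈[|l₁−l₂|,l₁+l₂]=[1,5], have l₃=2
Σlᵢ = 7 ⇒ odd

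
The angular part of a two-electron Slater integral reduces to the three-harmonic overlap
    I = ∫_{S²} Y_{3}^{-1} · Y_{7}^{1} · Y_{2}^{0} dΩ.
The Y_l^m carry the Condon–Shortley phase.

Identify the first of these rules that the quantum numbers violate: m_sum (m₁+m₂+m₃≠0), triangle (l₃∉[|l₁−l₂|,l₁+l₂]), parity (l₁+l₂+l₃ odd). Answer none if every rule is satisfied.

triangle

m₁+m₂+m₃ = -1 + 1 + 0 = 0  ✓
triangle: |3−7|=4 ≤ l₃=2 ≤ 3+7=10  ✗
parity: l₁+l₂+l₃ = 12 is even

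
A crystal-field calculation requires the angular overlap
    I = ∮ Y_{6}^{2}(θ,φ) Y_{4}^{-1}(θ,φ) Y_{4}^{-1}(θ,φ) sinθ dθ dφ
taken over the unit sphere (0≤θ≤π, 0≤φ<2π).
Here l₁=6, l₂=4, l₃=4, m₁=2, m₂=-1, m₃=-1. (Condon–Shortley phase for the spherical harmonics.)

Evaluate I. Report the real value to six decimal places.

0.145766

m-sum 0 ✓  L=14 even ✓  2≤4≤10 ✓
Π(2lᵢ+1) = 13×9×9 = 1053
triangle coeff Δ(6,4,4) = 1/1261260
Σ_t [2,4]: t=2:+1/4608 t=3:−1/1296 t=4:+1/4608 = -7/20736
(3j)²=20/1287 [(6 4 4; 0 0 0)], sign=-1
Σ_t [1,3]: t=1:−1/8640 t=2:+1/2304 t=3:−1/8640 = 7/34560
(3j)²=7/429 [(6 4 4; 2 -1 -1)], sign=-1
⇒ 4πI² = 420/1573
I = (+1)√(420/1573/(4π)) = 0.14576570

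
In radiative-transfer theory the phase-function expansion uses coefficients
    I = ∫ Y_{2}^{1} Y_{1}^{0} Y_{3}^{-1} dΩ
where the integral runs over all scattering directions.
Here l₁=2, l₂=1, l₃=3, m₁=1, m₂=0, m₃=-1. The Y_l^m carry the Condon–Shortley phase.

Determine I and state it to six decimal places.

-0.233597

Checks pass: Σm=0; 6 even; l₃=3∈[1,3].
(2·2+1)(2·1+1)(2·3+1) = 105
Δ: 0! 4! 2! / 7! → 1/105
sum: t=0:+1/4 = 1/4
3j²(2 1 3; 0 0 0) = Δ·Π!·Σ² = 3/35  (sign -1)
sum: t=0:+1/6 = 1/6
3j²(2 1 3; 1 0 -1) = Δ·Π!·Σ² = 8/105  (sign +1)
combine: 4πI² = 105·3/35·8/105 = 24/35
take √, sign -1: I = -0.23359668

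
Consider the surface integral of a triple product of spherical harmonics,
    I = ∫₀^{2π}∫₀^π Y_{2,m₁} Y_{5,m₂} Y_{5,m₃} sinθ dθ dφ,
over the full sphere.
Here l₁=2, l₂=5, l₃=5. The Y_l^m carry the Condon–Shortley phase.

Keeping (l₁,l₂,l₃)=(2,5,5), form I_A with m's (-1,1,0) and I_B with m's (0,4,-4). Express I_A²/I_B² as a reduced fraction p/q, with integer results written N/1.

5/36

Shared (l₁,l₂,l₃)=(2,5,5): N and (l;000)² cancel in I_A²/I_B².
A: Δ = 2!·2!·8!/13! = 1/38610; Racah Σ t=1..2: t=1:−1/1440 t=2:+1/1152 = 1/5760; ⇒ 3j(2 5 5; -1 1 0)² = 1/858, sgn -1
B: Δ = 2!·2!·8!/13! = 1/38610; Racah Σ t=1..2: t=1:−1/40320 t=2:+1/20160 = 1/40320; ⇒ 3j(2 5 5; 0 4 -4)² = 6/715, sgn -1
I_A²/I_B² = (1/858)/(6/715) = 5/36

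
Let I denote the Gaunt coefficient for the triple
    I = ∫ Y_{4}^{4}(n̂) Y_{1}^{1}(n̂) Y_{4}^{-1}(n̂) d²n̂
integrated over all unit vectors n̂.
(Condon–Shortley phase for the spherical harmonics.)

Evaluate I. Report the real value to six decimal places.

Σmᵢ = 4 ≠ 0, so the φ-integral vanishes; I = 0

0.000000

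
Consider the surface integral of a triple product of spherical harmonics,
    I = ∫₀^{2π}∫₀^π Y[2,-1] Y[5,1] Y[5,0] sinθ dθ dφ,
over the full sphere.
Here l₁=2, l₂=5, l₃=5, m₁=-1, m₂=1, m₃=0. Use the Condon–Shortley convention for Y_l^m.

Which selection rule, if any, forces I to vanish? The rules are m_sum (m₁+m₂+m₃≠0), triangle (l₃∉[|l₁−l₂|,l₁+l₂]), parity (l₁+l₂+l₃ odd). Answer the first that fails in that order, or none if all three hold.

azimuthal sum: -1 + 1 + 0 = 0  ✓
3 ≤ 5 ≤ 7 (triangle on l)  ✓
L = 2 + 5 + 5 = 12 (even)  ✓

none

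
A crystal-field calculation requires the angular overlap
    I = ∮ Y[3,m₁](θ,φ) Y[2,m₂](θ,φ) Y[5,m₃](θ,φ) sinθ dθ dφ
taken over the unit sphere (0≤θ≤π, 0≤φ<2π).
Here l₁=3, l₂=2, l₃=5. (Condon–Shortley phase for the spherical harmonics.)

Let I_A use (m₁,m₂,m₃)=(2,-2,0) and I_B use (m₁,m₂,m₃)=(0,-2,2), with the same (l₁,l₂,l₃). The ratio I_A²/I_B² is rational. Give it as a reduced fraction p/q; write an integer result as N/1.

Same 3,2,5: normalisation and zero-m 3j drop out of the ratio.
A: Δ: 0! 6! 4! / 11! → 1/2310; sum: t=0:+1/2880 = 1/2880; 3j²(3 2 5; 2 -2 0) = Δ·Π!·Σ² = 1/462  (sign -1)
B: Δ: 0! 6! 4! / 11! → 1/2310; sum: t=0:+1/864 = 1/864; 3j²(3 2 5; 0 -2 2) = Δ·Π!·Σ² = 1/66  (sign -1)
I_A²/I_B² = (1/462)/(1/66) = 1/7

1/7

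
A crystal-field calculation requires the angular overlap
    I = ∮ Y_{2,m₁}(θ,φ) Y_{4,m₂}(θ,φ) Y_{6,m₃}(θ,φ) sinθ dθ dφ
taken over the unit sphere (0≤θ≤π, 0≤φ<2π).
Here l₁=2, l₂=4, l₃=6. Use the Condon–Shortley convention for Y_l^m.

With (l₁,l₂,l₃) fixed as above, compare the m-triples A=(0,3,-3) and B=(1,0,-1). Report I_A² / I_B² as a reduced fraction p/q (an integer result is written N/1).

108/175

l's match ⇒ only the (l;m) 3-j factors differ between A and B.
A: triangle coeff Δ(2,4,6) = 1/6435; Σ_t [0,0]: t=0:+1/20160 = 1/20160; (3j)²=12/715 [(2 4 6; 0 3 -3)], sign=-1
B: triangle coeff Δ(2,4,6) = 1/6435; Σ_t [0,0]: t=0:+1/3456 = 1/3456; (3j)²=35/1287 [(2 4 6; 1 0 -1)], sign=-1
I_A²/I_B² = (12/715)/(35/1287) = 108/175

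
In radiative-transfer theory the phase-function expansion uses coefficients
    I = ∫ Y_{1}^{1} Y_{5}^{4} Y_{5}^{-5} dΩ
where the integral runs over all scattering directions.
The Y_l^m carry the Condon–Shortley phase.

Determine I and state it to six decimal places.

L=11 odd ⇒ parity kills the (l;000) factor ⇒ I = 0

0.000000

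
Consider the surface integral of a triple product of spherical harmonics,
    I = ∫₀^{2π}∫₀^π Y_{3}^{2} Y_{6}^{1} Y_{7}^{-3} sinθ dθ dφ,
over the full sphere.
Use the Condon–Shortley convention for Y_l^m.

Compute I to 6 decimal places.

Rules hold: Σm=0, L=16 even, 3≤7≤9.
N = 7·13·15 = 1365
Δ = 2!·4!·10!/17! = 1/2042040
Racah Σ t=0..2: t=0:+1/207360 t=1:−1/57600 t=2:+1/207360 = -1/129600
⇒ 3j(3 6 7; 0 0 0)² = 168/12155, sgn +1
Racah Σ t=0..1: t=0:+1/362880 t=1:−1/414720 = 1/2903040
⇒ 3j(3 6 7; 2 1 -3)² = 25/68068, sgn +1
4πI² = N·(3j₀)²·(3jₘ)² = 3150/454597
I = +1·√(0.00692921/4π) = 0.02348211

0.023482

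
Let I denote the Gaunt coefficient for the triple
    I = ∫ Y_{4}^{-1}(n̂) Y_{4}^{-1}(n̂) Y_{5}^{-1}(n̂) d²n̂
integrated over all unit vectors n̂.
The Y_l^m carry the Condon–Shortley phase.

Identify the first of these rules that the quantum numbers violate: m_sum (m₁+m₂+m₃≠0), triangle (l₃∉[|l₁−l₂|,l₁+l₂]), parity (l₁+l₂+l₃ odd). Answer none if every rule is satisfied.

azimuthal sum: -1 − 1 − 1 = -3  ✗
0 ≤ 5 ≤ 8 (triangle on l)
L = 4 + 4 + 5 = 13 (odd)

m_sum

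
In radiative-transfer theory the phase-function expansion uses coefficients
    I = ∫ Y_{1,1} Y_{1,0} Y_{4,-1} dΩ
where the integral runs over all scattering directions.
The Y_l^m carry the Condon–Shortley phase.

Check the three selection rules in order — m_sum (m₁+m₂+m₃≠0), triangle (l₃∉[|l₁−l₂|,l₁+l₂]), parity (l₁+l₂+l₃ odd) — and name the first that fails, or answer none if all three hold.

triangle

m₁+m₂+m₃ = 1 + 0 − 1 = 0  ✓
triangle: |1−1|=0 ≤ l₃=4 ≤ 1+1=2  ✗
parity: l₁+l₂+l₃ = 6 is even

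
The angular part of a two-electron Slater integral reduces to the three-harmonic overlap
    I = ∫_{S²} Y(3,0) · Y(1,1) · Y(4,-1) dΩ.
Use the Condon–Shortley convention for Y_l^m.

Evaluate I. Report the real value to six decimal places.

m-sum 0 ✓  L=8 even ✓  2≤4≤4 ✓
Π(2lᵢ+1) = 7×3×9 = 189
triangle coeff Δ(3,1,4) = 1/252
Σ_t [0,0]: t=0:+1/36 = 1/36
(3j)²=4/63 [(3 1 4; 0 0 0)], sign=+1
Σ_t [0,0]: t=0:+1/72 = 1/72
(3j)²=5/126 [(3 1 4; 0 1 -1)], sign=-1
⇒ 4πI² = 10/21
I = (-1)√(10/21/(4π)) = -0.19466390

-0.194664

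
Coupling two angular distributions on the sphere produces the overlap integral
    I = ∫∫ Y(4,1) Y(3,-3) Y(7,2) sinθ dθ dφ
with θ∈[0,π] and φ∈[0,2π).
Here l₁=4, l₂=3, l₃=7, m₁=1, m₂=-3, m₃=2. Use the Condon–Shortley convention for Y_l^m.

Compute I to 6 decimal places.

Rules hold: Σm=0, L=14 even, 1≤7≤7.
N = 9·7·15 = 945
Δ = 0!·8!·6!/15! = 1/45045
Racah Σ t=0..0: t=0:+1/20736 = 1/20736
⇒ 3j(4 3 7; 0 0 0)² = 35/1287, sgn -1
Racah Σ t=0..0: t=0:+1/518400 = 1/518400
⇒ 3j(4 3 7; 1 -3 2)² = 4/2145, sgn -1
4πI² = N·(3j₀)²·(3jₘ)² = 980/20449
I = +1·√(0.0479241/4π) = 0.06175499

0.061755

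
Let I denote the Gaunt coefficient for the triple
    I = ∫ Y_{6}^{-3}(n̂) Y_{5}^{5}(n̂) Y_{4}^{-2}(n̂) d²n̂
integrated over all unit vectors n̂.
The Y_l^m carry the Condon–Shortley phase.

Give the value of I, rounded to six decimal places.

Σlᵢ=15 odd — θ-integrand is odd under cosθ→−cosθ; I=0

0.000000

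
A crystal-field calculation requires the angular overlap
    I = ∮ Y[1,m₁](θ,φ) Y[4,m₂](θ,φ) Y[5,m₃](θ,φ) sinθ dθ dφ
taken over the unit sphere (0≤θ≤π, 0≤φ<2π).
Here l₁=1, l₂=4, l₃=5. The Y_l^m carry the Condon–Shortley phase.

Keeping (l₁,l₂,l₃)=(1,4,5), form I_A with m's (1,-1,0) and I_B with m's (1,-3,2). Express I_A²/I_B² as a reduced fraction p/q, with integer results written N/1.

l's match ⇒ only the (l;m) 3-j factors differ between A and B.
A: triangle coeff Δ(1,4,5) = 1/495; Σ_t [0,0]: t=0:+1/1440 = 1/1440; (3j)²=2/99 [(1 4 5; 1 -1 0)], sign=-1
B: triangle coeff Δ(1,4,5) = 1/495; Σ_t [0,0]: t=0:+1/10080 = 1/10080; (3j)²=1/165 [(1 4 5; 1 -3 2)], sign=-1
I_A²/I_B² = (2/99)/(1/165) = 10/3

10/3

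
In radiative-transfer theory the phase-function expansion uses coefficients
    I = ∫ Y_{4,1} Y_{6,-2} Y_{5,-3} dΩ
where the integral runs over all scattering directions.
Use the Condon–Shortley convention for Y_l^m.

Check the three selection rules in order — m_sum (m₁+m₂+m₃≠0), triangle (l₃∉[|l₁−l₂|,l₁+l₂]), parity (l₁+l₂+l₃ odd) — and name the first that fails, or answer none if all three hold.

azimuthal sum: 1 − 2 − 3 = -4  ✗
2 ≤ 5 ≤ 10 (triangle on l)
L = 4 + 6 + 5 = 15 (odd)

m_sum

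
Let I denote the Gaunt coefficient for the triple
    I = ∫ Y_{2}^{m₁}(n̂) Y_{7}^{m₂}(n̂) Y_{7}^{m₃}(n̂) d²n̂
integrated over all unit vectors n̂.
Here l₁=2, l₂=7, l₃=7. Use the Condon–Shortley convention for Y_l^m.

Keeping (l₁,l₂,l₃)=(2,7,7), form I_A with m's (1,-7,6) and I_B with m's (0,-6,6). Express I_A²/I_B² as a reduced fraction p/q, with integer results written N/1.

Shared (l₁,l₂,l₃)=(2,7,7): N and (l;000)² cancel in I_A²/I_B².
A: Δ = 2!·2!·12!/17! = 1/185640; Racah Σ t=0..0: t=0:+1/958003200 = 1/958003200; ⇒ 3j(2 7 7; 1 -7 6)² = 13/680, sgn -1
B: Δ = 2!·2!·12!/17! = 1/185640; Racah Σ t=0..1: t=0:+1/159667200 t=1:−1/479001600 = 1/239500800; ⇒ 3j(2 7 7; 0 -6 6)² = 26/1785, sgn -1
I_A²/I_B² = (13/680)/(26/1785) = 21/16

21/16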